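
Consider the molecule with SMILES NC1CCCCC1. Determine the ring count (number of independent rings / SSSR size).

1

In SMILES, each pair of matching ring-closure digits denotes one ring-closing bond; the number of such bonds equals the number of independent rings.
Ring-closure bonds here: 1.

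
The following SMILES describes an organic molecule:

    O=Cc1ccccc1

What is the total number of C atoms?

7

Count every carbon token in the SMILES (each C, including those in ring-closure positions and inside branches).
Carbon count: 7.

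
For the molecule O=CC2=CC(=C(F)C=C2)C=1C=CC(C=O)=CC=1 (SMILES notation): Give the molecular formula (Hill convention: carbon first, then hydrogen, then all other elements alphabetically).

Walk through each heavy atom and fill implicit hydrogens from standard valence (C 4, N 3, O 2, S 2, halogen 1):
  atom 1: O, bond orders sum to 2 (valence 2) → 0 H
  atom 2: C, bond orders sum to 3 (valence 4) → 1 H
  atom 3: C, bond orders sum to 4 (valence 4) → 0 H
  atom 4: C, bond orders sum to 3 (valence 4) → 1 H
  atom 5: C, bond orders sum to 4 (valence 4) → 0 H
  atom 6: C, bond orders sum to 4 (valence 4) → 0 H
  atom 7: F (halogen, monovalent) → 0 H
  atom 8: C, bond orders sum to 3 (valence 4) → 1 H
  atom 9: C, bond orders sum to 3 (valence 4) → 1 H
  atom 10: C, bond orders sum to 4 (valence 4) → 0 H
  atom 11: C, bond orders sum to 3 (valence 4) → 1 H
  atom 12: C, bond orders sum to 3 (valence 4) → 1 H
  atom 13: C, bond orders sum to 4 (valence 4) → 0 H
  atom 14: C, bond orders sum to 3 (valence 4) → 1 H
  atom 15: O, bond orders sum to 2 (valence 2) → 0 H
  atom 16: C, bond orders sum to 3 (valence 4) → 1 H
  atom 17: C, bond orders sum to 3 (valence 4) → 1 H
Totals → C:14, H:9, F:1, O:2.
In Hill order: C14H9FO2.

C14H9FO2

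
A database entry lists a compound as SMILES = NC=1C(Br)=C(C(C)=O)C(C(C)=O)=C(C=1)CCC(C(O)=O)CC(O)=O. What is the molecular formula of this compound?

C16H18BrNO6

Walk through each heavy atom and fill implicit hydrogens from standard valence (C 4, N 3, O 2, S 2, halogen 1):
  atom 1: N, bond orders sum to 1 (valence 3) → 2 H
  atom 2: C, bond orders sum to 4 (valence 4) → 0 H
  atom 3: C, bond orders sum to 4 (valence 4) → 0 H
  atom 4: Br (halogen, monovalent) → 0 H
  atom 5: C, bond orders sum to 4 (valence 4) → 0 H
  atom 6: C, bond orders sum to 4 (valence 4) → 0 H
  atom 7: C, bond orders sum to 1 (valence 4) → 3 H
  atom 8: O, bond orders sum to 2 (valence 2) → 0 H
  atom 9: C, bond orders sum to 4 (valence 4) → 0 H
  atom 10: C, bond orders sum to 4 (valence 4) → 0 H
  atom 11: C, bond orders sum to 1 (valence 4) → 3 H
  atom 12: O, bond orders sum to 2 (valence 2) → 0 H
  atom 13: C, bond orders sum to 4 (valence 4) → 0 H
  atom 14: C, bond orders sum to 3 (valence 4) → 1 H
  atom 15: C, bond orders sum to 2 (valence 4) → 2 H
  atom 16: C, bond orders sum to 2 (valence 4) → 2 H
  atom 17: C, bond orders sum to 3 (valence 4) → 1 H
  atom 18: C, bond orders sum to 4 (valence 4) → 0 H
  atom 19: O, bond orders sum to 1 (valence 2) → 1 H
  atom 20: O, bond orders sum to 2 (valence 2) → 0 H
  atom 21: C, bond orders sum to 2 (valence 4) → 2 H
  atom 22: C, bond orders sum to 4 (valence 4) → 0 H
  atom 23: O, bond orders sum to 1 (valence 2) → 1 H
  atom 24: O, bond orders sum to 2 (valence 2) → 0 H
Totals → C:16, H:18, Br:1, N:1, O:6.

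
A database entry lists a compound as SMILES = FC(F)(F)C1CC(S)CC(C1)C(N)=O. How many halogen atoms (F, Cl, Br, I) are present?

3

Halogen atoms appear at heavy-atom positions 1, 3, 4 (3×F).
Other groups present: 1 amide, 1 thiol.
Halogen count: 3.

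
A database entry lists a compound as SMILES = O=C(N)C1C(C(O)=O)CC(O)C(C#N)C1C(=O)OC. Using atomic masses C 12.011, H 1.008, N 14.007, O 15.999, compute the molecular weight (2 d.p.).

270.24 g/mol

First, the molecular formula is C11H14N2O6 (counting implicit H from valence).
  C: 11 × 12.011 = 132.121
  H: 14 × 1.008 = 14.112
  N: 2 × 14.007 = 28.014
  O: 6 × 15.999 = 95.994
Sum: 11×12.011 + 14×1.008 + 2×14.007 + 6×15.999 = 270.241 → 270.24 g/mol.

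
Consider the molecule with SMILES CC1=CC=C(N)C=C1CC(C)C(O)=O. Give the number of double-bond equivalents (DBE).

Molecular formula: C11H15NO2.
DoU = (2C + 2 + N − H − X) / 2, where X is the halogen count and O/S are ignored.
    = (2·11 + 2 + 1 − 15 − 0) / 2 = 10 / 2 = 5.

5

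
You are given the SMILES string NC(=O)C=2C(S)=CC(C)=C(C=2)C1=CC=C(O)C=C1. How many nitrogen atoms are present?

1

Scan the SMILES for N atoms (remember two-letter symbols like Cl and Br are single atoms).
Nitrogen count: 1.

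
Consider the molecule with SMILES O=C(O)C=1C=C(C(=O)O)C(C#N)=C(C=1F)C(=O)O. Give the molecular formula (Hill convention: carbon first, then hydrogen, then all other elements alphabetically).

C10H4FNO6

Walk through each heavy atom and fill implicit hydrogens from standard valence (C 4, N 3, O 2, S 2, halogen 1):
  atom 1: O, bond orders sum to 2 (valence 2) → 0 H
  atom 2: C, bond orders sum to 4 (valence 4) → 0 H
  atom 3: O, bond orders sum to 1 (valence 2) → 1 H
  atom 4: C, bond orders sum to 4 (valence 4) → 0 H
  atom 5: C, bond orders sum to 3 (valence 4) → 1 H
  atom 6: C, bond orders sum to 4 (valence 4) → 0 H
  atom 7: C, bond orders sum to 4 (valence 4) → 0 H
  atom 8: O, bond orders sum to 2 (valence 2) → 0 H
  atom 9: O, bond orders sum to 1 (valence 2) → 1 H
  atom 10: C, bond orders sum to 4 (valence 4) → 0 H
  atom 11: C, bond orders sum to 4 (valence 4) → 0 H
  atom 12: N, bond orders sum to 3 (valence 3) → 0 H
  atom 13: C, bond orders sum to 4 (valence 4) → 0 H
  atom 14: C, bond orders sum to 4 (valence 4) → 0 H
  atom 15: F (halogen, monovalent) → 0 H
  atom 16: C, bond orders sum to 4 (valence 4) → 0 H
  atom 17: O, bond orders sum to 2 (valence 2) → 0 H
  atom 18: O, bond orders sum to 1 (valence 2) → 1 H
Totals → C:10, H:4, F:1, N:1, O:6.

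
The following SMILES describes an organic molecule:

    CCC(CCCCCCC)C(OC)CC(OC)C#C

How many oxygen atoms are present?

Scan the SMILES for O atoms (remember two-letter symbols like Cl and Br are single atoms).
Oxygen count: 2.

2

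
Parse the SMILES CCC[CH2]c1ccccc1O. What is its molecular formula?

Walk through each heavy atom and fill implicit hydrogens from standard valence (C 4, N 3, O 2, S 2, halogen 1); for lowercase aromatic atoms, an aromatic c carries 1 H when it has two neighbours and 0 H with three, and aromatic n carries 0 H:
  atom 1: C, bond orders sum to 1 (valence 4) → 3 H
  atom 2: C, bond orders sum to 2 (valence 4) → 2 H
  atom 3: C, bond orders sum to 2 (valence 4) → 2 H
  atom 4: C with explicit H count 2
  atom 5: aromatic c, 3 neighbours → 0 H
  atom 6: aromatic c, 2 neighbours → 1 H
  atom 7: aromatic c, 2 neighbours → 1 H
  atom 8: aromatic c, 2 neighbours → 1 H
  atom 9: aromatic c, 2 neighbours → 1 H
  atom 10: aromatic c, 3 neighbours → 0 H
  atom 11: O, bond orders sum to 1 (valence 2) → 1 H
Totals → C:10, H:14, O:1.
In Hill order: C10H14O.

C10H14O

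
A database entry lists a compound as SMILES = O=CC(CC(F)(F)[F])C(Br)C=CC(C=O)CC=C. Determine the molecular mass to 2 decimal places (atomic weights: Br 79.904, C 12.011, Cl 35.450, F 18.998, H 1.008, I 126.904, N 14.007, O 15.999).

327.14 g/mol

First, the molecular formula is C12H14BrF3O2 (counting implicit H from valence).
  Br: 1 × 79.904 = 79.904
  C: 12 × 12.011 = 144.132
  F: 3 × 18.998 = 56.994
  H: 14 × 1.008 = 14.112
  O: 2 × 15.999 = 31.998
Sum: 1×79.904 + 12×12.011 + 3×18.998 + 14×1.008 + 2×15.999 = 327.140 → 327.14 g/mol.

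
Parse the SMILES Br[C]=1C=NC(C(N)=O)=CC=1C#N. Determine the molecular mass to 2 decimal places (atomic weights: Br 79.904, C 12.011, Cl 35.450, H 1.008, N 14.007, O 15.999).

First, the molecular formula is C7H4BrN3O (counting implicit H from valence).
  Br: 1 × 79.904 = 79.904
  C: 7 × 12.011 = 84.077
  H: 4 × 1.008 = 4.032
  N: 3 × 14.007 = 42.021
  O: 1 × 15.999 = 15.999
Sum: 1×79.904 + 7×12.011 + 4×1.008 + 3×14.007 + 1×15.999 = 226.033 → 226.03 g/mol.

226.03 g/mol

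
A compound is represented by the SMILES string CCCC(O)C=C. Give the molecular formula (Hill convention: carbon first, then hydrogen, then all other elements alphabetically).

Walk through each heavy atom and fill implicit hydrogens from standard valence (C 4, N 3, O 2, S 2, halogen 1):
  atom 1: C, bond orders sum to 1 (valence 4) → 3 H
  atom 2: C, bond orders sum to 2 (valence 4) → 2 H
  atom 3: C, bond orders sum to 2 (valence 4) → 2 H
  atom 4: C, bond orders sum to 3 (valence 4) → 1 H
  atom 5: O, bond orders sum to 1 (valence 2) → 1 H
  atom 6: C, bond orders sum to 3 (valence 4) → 1 H
  atom 7: C, bond orders sum to 2 (valence 4) → 2 H
Totals → C:6, H:12, O:1.
In Hill order: C6H12O.

C6H12O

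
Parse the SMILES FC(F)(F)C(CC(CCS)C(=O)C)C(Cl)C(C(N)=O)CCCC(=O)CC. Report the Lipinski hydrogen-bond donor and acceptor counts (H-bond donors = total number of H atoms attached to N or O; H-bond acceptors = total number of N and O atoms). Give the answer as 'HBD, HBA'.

2, 4

Donors: find every N or O and count the H atoms it carries.
  atom 12 (O): bond orders sum to 2 → 0 H
  atom 18 (N): bond orders sum to 1 → 2 H
  atom 19 (O): bond orders sum to 2 → 0 H
  atom 24 (O): bond orders sum to 2 → 0 H
Lipinski HBD = 2.
Acceptors: N atoms = 1, O atoms = 3 → HBA = 4.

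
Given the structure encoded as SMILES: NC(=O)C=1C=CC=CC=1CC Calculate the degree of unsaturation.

Degree of unsaturation = (number of rings) + (number of π bonds).
Ring closures in the SMILES: 1.
π bonds: 4 double bonds (each 1 DoU) → 4 DoU from unsaturation.
Total DoU = 1 + 4 = 5.

5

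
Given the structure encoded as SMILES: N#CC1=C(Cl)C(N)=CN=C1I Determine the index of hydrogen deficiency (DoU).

6

Molecular formula: C6H3ClIN3.
DoU = (2C + 2 + N − H − X) / 2, where X is the halogen count and O/S are ignored.
    = (2·6 + 2 + 3 − 3 − 2) / 2 = 12 / 2 = 6.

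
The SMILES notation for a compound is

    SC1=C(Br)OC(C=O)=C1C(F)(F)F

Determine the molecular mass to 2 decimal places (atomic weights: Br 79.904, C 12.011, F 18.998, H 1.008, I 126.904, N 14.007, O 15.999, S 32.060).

First, the molecular formula is C6H2BrF3O2S (counting implicit H from valence).
  Br: 1 × 79.904 = 79.904
  C: 6 × 12.011 = 72.066
  F: 3 × 18.998 = 56.994
  H: 2 × 1.008 = 2.016
  O: 2 × 15.999 = 31.998
  S: 1 × 32.060 = 32.060
Sum: 1×79.904 + 6×12.011 + 3×18.998 + 2×1.008 + 2×15.999 + 1×32.060 = 275.038 → 275.04 g/mol.

275.04 g/mol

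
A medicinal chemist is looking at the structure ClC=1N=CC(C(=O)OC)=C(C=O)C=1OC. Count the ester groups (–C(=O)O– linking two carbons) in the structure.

1

The ester motif appears at heavy-atom position 6 in the SMILES.
Other groups present: 1 aldehyde, 1 ether.
Ester count: 1.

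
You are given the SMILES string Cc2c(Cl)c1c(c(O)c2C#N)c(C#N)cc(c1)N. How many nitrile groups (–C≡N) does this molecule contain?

2

The nitrile motif appears at heavy-atom positions 10, 13 in the SMILES.
Other groups present: 1 hydroxyl, 1 primary amine.
Nitrile count: 2.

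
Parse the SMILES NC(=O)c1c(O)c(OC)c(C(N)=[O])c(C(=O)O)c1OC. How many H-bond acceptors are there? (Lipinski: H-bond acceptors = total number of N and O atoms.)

9

N atoms: 2; O atoms: 7.
Lipinski HBA = 2 + 7 = 9.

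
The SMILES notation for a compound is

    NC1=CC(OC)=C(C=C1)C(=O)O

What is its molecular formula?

C8H9NO3

Walk through each heavy atom and fill implicit hydrogens from standard valence (C 4, N 3, O 2, S 2, halogen 1):
  atom 1: N, bond orders sum to 1 (valence 3) → 2 H
  atom 2: C, bond orders sum to 4 (valence 4) → 0 H
  atom 3: C, bond orders sum to 3 (valence 4) → 1 H
  atom 4: C, bond orders sum to 4 (valence 4) → 0 H
  atom 5: O, bond orders sum to 2 (valence 2) → 0 H
  atom 6: C, bond orders sum to 1 (valence 4) → 3 H
  atom 7: C, bond orders sum to 4 (valence 4) → 0 H
  atom 8: C, bond orders sum to 3 (valence 4) → 1 H
  atom 9: C, bond orders sum to 3 (valence 4) → 1 H
  atom 10: C, bond orders sum to 4 (valence 4) → 0 H
  atom 11: O, bond orders sum to 2 (valence 2) → 0 H
  atom 12: O, bond orders sum to 1 (valence 2) → 1 H
Totals → C:8, H:9, N:1, O:3.
In Hill order: C8H9NO3.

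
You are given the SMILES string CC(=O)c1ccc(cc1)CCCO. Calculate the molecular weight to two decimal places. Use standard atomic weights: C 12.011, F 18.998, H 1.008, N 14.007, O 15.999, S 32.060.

First, the molecular formula is C11H14O2 (counting implicit H from valence).
  C: 11 × 12.011 = 132.121
  H: 14 × 1.008 = 14.112
  O: 2 × 15.999 = 31.998
Sum: 11×12.011 + 14×1.008 + 2×15.999 = 178.231 → 178.23 g/mol.

178.23 g/mol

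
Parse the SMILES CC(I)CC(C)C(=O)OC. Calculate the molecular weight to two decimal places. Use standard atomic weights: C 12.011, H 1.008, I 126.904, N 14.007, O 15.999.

256.08 g/mol

First, the molecular formula is C7H13IO2 (counting implicit H from valence).
  C: 7 × 12.011 = 84.077
  H: 13 × 1.008 = 13.104
  I: 1 × 126.904 = 126.904
  O: 2 × 15.999 = 31.998
Sum: 7×12.011 + 13×1.008 + 1×126.904 + 2×15.999 = 256.083 → 256.08 g/mol.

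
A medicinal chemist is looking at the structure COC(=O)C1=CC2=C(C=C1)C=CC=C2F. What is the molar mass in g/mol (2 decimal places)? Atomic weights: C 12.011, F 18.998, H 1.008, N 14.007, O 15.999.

204.20 g/mol

First, the molecular formula is C12H9FO2 (counting implicit H from valence).
  C: 12 × 12.011 = 144.132
  F: 1 × 18.998 = 18.998
  H: 9 × 1.008 = 9.072
  O: 2 × 15.999 = 31.998
Sum: 12×12.011 + 1×18.998 + 9×1.008 + 2×15.999 = 204.200 → 204.20 g/mol.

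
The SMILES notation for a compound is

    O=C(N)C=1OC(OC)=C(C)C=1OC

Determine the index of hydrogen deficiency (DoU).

4

Degree of unsaturation = (number of rings) + (number of π bonds).
Ring closures in the SMILES: 1.
π bonds: 3 double bonds (each 1 DoU) → 3 DoU from unsaturation.
Total DoU = 1 + 3 = 4.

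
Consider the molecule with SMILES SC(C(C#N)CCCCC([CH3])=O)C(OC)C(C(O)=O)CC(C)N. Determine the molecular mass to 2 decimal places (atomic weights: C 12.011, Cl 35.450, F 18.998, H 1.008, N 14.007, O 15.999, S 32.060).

First, the molecular formula is C16H28N2O4S (counting implicit H from valence).
  C: 16 × 12.011 = 192.176
  H: 28 × 1.008 = 28.224
  N: 2 × 14.007 = 28.014
  O: 4 × 15.999 = 63.996
  S: 1 × 32.060 = 32.060
Sum: 16×12.011 + 28×1.008 + 2×14.007 + 4×15.999 + 1×32.060 = 344.470 → 344.47 g/mol.

344.47 g/mol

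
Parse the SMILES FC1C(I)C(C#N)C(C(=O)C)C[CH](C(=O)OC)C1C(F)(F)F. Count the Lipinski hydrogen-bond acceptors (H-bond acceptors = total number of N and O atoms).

4

N atoms: 1; O atoms: 3.
Lipinski HBA = 1 + 3 = 4.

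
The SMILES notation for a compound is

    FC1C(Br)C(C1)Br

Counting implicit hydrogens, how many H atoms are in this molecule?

Walk through each heavy atom and fill implicit hydrogens from standard valence (C 4, N 3, O 2, S 2, halogen 1):
  atom 1: F (halogen, monovalent) → 0 H
  atom 2: C, bond orders sum to 3 (valence 4) → 1 H
  atom 3: C, bond orders sum to 3 (valence 4) → 1 H
  atom 4: Br (halogen, monovalent) → 0 H
  atom 5: C, bond orders sum to 3 (valence 4) → 1 H
  atom 6: C, bond orders sum to 2 (valence 4) → 2 H
  atom 7: Br (halogen, monovalent) → 0 H
Total hydrogens: 5.

5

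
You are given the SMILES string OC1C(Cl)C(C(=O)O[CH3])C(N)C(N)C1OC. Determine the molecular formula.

C9H17ClN2O4

Walk through each heavy atom and fill implicit hydrogens from standard valence (C 4, N 3, O 2, S 2, halogen 1):
  atom 1: O, bond orders sum to 1 (valence 2) → 1 H
  atom 2: C, bond orders sum to 3 (valence 4) → 1 H
  atom 3: C, bond orders sum to 3 (valence 4) → 1 H
  atom 4: Cl (halogen, monovalent) → 0 H
  atom 5: C, bond orders sum to 3 (valence 4) → 1 H
  atom 6: C, bond orders sum to 4 (valence 4) → 0 H
  atom 7: O, bond orders sum to 2 (valence 2) → 0 H
  atom 8: O, bond orders sum to 2 (valence 2) → 0 H
  atom 9: C with explicit H count 3
  atom 10: C, bond orders sum to 3 (valence 4) → 1 H
  atom 11: N, bond orders sum to 1 (valence 3) → 2 H
  atom 12: C, bond orders sum to 3 (valence 4) → 1 H
  atom 13: N, bond orders sum to 1 (valence 3) → 2 H
  atom 14: C, bond orders sum to 3 (valence 4) → 1 H
  atom 15: O, bond orders sum to 2 (valence 2) → 0 H
  atom 16: C, bond orders sum to 1 (valence 4) → 3 H
Totals → C:9, H:17, Cl:1, N:2, O:4.
In Hill order: C9H17ClN2O4.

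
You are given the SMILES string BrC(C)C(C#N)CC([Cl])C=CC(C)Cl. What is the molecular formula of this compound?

Walk through each heavy atom and fill implicit hydrogens from standard valence (C 4, N 3, O 2, S 2, halogen 1):
  atom 1: Br (halogen, monovalent) → 0 H
  atom 2: C, bond orders sum to 3 (valence 4) → 1 H
  atom 3: C, bond orders sum to 1 (valence 4) → 3 H
  atom 4: C, bond orders sum to 3 (valence 4) → 1 H
  atom 5: C, bond orders sum to 4 (valence 4) → 0 H
  atom 6: N, bond orders sum to 3 (valence 3) → 0 H
  atom 7: C, bond orders sum to 2 (valence 4) → 2 H
  atom 8: C, bond orders sum to 3 (valence 4) → 1 H
  atom 9: Cl with explicit H count 0
  atom 10: C, bond orders sum to 3 (valence 4) → 1 H
  atom 11: C, bond orders sum to 3 (valence 4) → 1 H
  atom 12: C, bond orders sum to 3 (valence 4) → 1 H
  atom 13: C, bond orders sum to 1 (valence 4) → 3 H
  atom 14: Cl (halogen, monovalent) → 0 H
Totals → C:10, H:14, Br:1, Cl:2, N:1.

C10H14BrCl2N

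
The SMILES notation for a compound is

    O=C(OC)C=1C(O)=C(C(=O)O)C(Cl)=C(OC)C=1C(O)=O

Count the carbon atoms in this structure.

Count every carbon token in the SMILES (each C, including those in ring-closure positions and inside branches).
Carbon count: 11.

11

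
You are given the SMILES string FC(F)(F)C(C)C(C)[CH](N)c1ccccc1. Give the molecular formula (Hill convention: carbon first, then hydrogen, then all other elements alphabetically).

C12H16F3N

Walk through each heavy atom and fill implicit hydrogens from standard valence (C 4, N 3, O 2, S 2, halogen 1); for lowercase aromatic atoms, an aromatic c carries 1 H when it has two neighbours and 0 H with three, and aromatic n carries 0 H:
  atom 1: F (halogen, monovalent) → 0 H
  atom 2: C, bond orders sum to 4 (valence 4) → 0 H
  atom 3: F (halogen, monovalent) → 0 H
  atom 4: F (halogen, monovalent) → 0 H
  atom 5: C, bond orders sum to 3 (valence 4) → 1 H
  atom 6: C, bond orders sum to 1 (valence 4) → 3 H
  atom 7: C, bond orders sum to 3 (valence 4) → 1 H
  atom 8: C, bond orders sum to 1 (valence 4) → 3 H
  atom 9: C with explicit H count 1
  atom 10: N, bond orders sum to 1 (valence 3) → 2 H
  atom 11: aromatic c, 3 neighbours → 0 H
  atom 12: aromatic c, 2 neighbours → 1 H
  atom 13: aromatic c, 2 neighbours → 1 H
  atom 14: aromatic c, 2 neighbours → 1 H
  atom 15: aromatic c, 2 neighbours → 1 H
  atom 16: aromatic c, 2 neighbours → 1 H
Totals → C:12, H:16, F:3, N:1.
In Hill order: C12H16F3N.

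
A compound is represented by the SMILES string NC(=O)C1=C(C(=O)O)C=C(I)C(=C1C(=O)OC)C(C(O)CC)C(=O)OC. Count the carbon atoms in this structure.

Count every carbon token in the SMILES (each C, including those in ring-closure positions and inside branches).
Carbon count: 16.

16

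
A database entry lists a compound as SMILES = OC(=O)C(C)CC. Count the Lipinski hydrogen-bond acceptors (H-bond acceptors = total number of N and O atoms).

N atoms: 0; O atoms: 2.
Lipinski HBA = 0 + 2 = 2.

2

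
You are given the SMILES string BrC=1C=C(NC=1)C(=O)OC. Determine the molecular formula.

C6H6BrNO2

Walk through each heavy atom and fill implicit hydrogens from standard valence (C 4, N 3, O 2, S 2, halogen 1):
  atom 1: Br (halogen, monovalent) → 0 H
  atom 2: C, bond orders sum to 4 (valence 4) → 0 H
  atom 3: C, bond orders sum to 3 (valence 4) → 1 H
  atom 4: C, bond orders sum to 4 (valence 4) → 0 H
  atom 5: N, bond orders sum to 2 (valence 3) → 1 H
  atom 6: C, bond orders sum to 3 (valence 4) → 1 H
  atom 7: C, bond orders sum to 4 (valence 4) → 0 H
  atom 8: O, bond orders sum to 2 (valence 2) → 0 H
  atom 9: O, bond orders sum to 2 (valence 2) → 0 H
  atom 10: C, bond orders sum to 1 (valence 4) → 3 H
Totals → C:6, H:6, Br:1, N:1, O:2.
In Hill order: C6H6BrNO2.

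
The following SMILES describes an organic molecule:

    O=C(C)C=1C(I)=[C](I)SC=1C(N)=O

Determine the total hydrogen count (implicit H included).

5

Walk through each heavy atom and fill implicit hydrogens from standard valence (C 4, N 3, O 2, S 2, halogen 1):
  atom 1: O, bond orders sum to 2 (valence 2) → 0 H
  atom 2: C, bond orders sum to 4 (valence 4) → 0 H
  atom 3: C, bond orders sum to 1 (valence 4) → 3 H
  atom 4: C, bond orders sum to 4 (valence 4) → 0 H
  atom 5: C, bond orders sum to 4 (valence 4) → 0 H
  atom 6: I (halogen, monovalent) → 0 H
  atom 7: C with explicit H count 0
  atom 8: I (halogen, monovalent) → 0 H
  atom 9: S, bond orders sum to 2 (valence 2) → 0 H
  atom 10: C, bond orders sum to 4 (valence 4) → 0 H
  atom 11: C, bond orders sum to 4 (valence 4) → 0 H
  atom 12: N, bond orders sum to 1 (valence 3) → 2 H
  atom 13: O, bond orders sum to 2 (valence 2) → 0 H
Total hydrogens: 5.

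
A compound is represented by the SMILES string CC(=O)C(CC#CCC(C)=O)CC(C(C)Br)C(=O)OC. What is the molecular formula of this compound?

C15H21BrO4

Walk through each heavy atom and fill implicit hydrogens from standard valence (C 4, N 3, O 2, S 2, halogen 1):
  atom 1: C, bond orders sum to 1 (valence 4) → 3 H
  atom 2: C, bond orders sum to 4 (valence 4) → 0 H
  atom 3: O, bond orders sum to 2 (valence 2) → 0 H
  atom 4: C, bond orders sum to 3 (valence 4) → 1 H
  atom 5: C, bond orders sum to 2 (valence 4) → 2 H
  atom 6: C, bond orders sum to 4 (valence 4) → 0 H
  atom 7: C, bond orders sum to 4 (valence 4) → 0 H
  atom 8: C, bond orders sum to 2 (valence 4) → 2 H
  atom 9: C, bond orders sum to 4 (valence 4) → 0 H
  atom 10: C, bond orders sum to 1 (valence 4) → 3 H
  atom 11: O, bond orders sum to 2 (valence 2) → 0 H
  atom 12: C, bond orders sum to 2 (valence 4) → 2 H
  atom 13: C, bond orders sum to 3 (valence 4) → 1 H
  atom 14: C, bond orders sum to 3 (valence 4) → 1 H
  atom 15: C, bond orders sum to 1 (valence 4) → 3 H
  atom 16: Br (halogen, monovalent) → 0 H
  atom 17: C, bond orders sum to 4 (valence 4) → 0 H
  atom 18: O, bond orders sum to 2 (valence 2) → 0 H
  atom 19: O, bond orders sum to 2 (valence 2) → 0 H
  atom 20: C, bond orders sum to 1 (valence 4) → 3 H
Totals → C:15, H:21, Br:1, O:4.
In Hill order: C15H21BrO4.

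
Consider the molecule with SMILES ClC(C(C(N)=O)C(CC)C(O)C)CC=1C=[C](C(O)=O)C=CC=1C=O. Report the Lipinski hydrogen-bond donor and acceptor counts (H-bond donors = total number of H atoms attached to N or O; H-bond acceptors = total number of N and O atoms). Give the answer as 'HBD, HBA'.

Donors: find every N or O and count the H atoms it carries.
  atom 5 (N): bond orders sum to 1 → 2 H
  atom 6 (O): bond orders sum to 2 → 0 H
  atom 11 (O): bond orders sum to 1 → 1 H
  atom 18 (O): bond orders sum to 1 → 1 H
  atom 19 (O): bond orders sum to 2 → 0 H
  atom 24 (O): bond orders sum to 2 → 0 H
Lipinski HBD = 4.
Acceptors: N atoms = 1, O atoms = 5 → HBA = 6.

4, 6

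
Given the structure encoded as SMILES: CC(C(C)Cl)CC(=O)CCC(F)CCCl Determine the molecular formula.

C11H19Cl2FO

Walk through each heavy atom and fill implicit hydrogens from standard valence (C 4, N 3, O 2, S 2, halogen 1):
  atom 1: C, bond orders sum to 1 (valence 4) → 3 H
  atom 2: C, bond orders sum to 3 (valence 4) → 1 H
  atom 3: C, bond orders sum to 3 (valence 4) → 1 H
  atom 4: C, bond orders sum to 1 (valence 4) → 3 H
  atom 5: Cl (halogen, monovalent) → 0 H
  atom 6: C, bond orders sum to 2 (valence 4) → 2 H
  atom 7: C, bond orders sum to 4 (valence 4) → 0 H
  atom 8: O, bond orders sum to 2 (valence 2) → 0 H
  atom 9: C, bond orders sum to 2 (valence 4) → 2 H
  atom 10: C, bond orders sum to 2 (valence 4) → 2 H
  atom 11: C, bond orders sum to 3 (valence 4) → 1 H
  atom 12: F (halogen, monovalent) → 0 H
  atom 13: C, bond orders sum to 2 (valence 4) → 2 H
  atom 14: C, bond orders sum to 2 (valence 4) → 2 H
  atom 15: Cl (halogen, monovalent) → 0 H
Totals → C:11, H:19, Cl:2, F:1, O:1.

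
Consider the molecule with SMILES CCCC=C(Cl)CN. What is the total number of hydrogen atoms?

Walk through each heavy atom and fill implicit hydrogens from standard valence (C 4, N 3, O 2, S 2, halogen 1):
  atom 1: C, bond orders sum to 1 (valence 4) → 3 H
  atom 2: C, bond orders sum to 2 (valence 4) → 2 H
  atom 3: C, bond orders sum to 2 (valence 4) → 2 H
  atom 4: C, bond orders sum to 3 (valence 4) → 1 H
  atom 5: C, bond orders sum to 4 (valence 4) → 0 H
  atom 6: Cl (halogen, monovalent) → 0 H
  atom 7: C, bond orders sum to 2 (valence 4) → 2 H
  atom 8: N, bond orders sum to 1 (valence 3) → 2 H
Total hydrogens: 12.

12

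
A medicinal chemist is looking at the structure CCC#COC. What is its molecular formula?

Walk through each heavy atom and fill implicit hydrogens from standard valence (C 4, N 3, O 2, S 2, halogen 1):
  atom 1: C, bond orders sum to 1 (valence 4) → 3 H
  atom 2: C, bond orders sum to 2 (valence 4) → 2 H
  atom 3: C, bond orders sum to 4 (valence 4) → 0 H
  atom 4: C, bond orders sum to 4 (valence 4) → 0 H
  atom 5: O, bond orders sum to 2 (valence 2) → 0 H
  atom 6: C, bond orders sum to 1 (valence 4) → 3 H
Totals → C:5, H:8, O:1.

C5H8O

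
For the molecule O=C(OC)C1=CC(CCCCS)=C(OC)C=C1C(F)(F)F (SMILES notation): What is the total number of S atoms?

Scan the SMILES for S atoms (remember two-letter symbols like Cl and Br are single atoms).
Sulfur count: 1.

1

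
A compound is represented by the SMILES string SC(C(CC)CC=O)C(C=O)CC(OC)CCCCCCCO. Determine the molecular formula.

C18H34O4S

Walk through each heavy atom and fill implicit hydrogens from standard valence (C 4, N 3, O 2, S 2, halogen 1):
  atom 1: S, bond orders sum to 1 (valence 2) → 1 H
  atom 2: C, bond orders sum to 3 (valence 4) → 1 H
  atom 3: C, bond orders sum to 3 (valence 4) → 1 H
  atom 4: C, bond orders sum to 2 (valence 4) → 2 H
  atom 5: C, bond orders sum to 1 (valence 4) → 3 H
  atom 6: C, bond orders sum to 2 (valence 4) → 2 H
  atom 7: C, bond orders sum to 3 (valence 4) → 1 H
  atom 8: O, bond orders sum to 2 (valence 2) → 0 H
  atom 9: C, bond orders sum to 3 (valence 4) → 1 H
  atom 10: C, bond orders sum to 3 (valence 4) → 1 H
  atom 11: O, bond orders sum to 2 (valence 2) → 0 H
  atom 12: C, bond orders sum to 2 (valence 4) → 2 H
  atom 13: C, bond orders sum to 3 (valence 4) → 1 H
  atom 14: O, bond orders sum to 2 (valence 2) → 0 H
  atom 15: C, bond orders sum to 1 (valence 4) → 3 H
  atom 16: C, bond orders sum to 2 (valence 4) → 2 H
  atom 17: C, bond orders sum to 2 (valence 4) → 2 H
  atom 18: C, bond orders sum to 2 (valence 4) → 2 H
  atom 19: C, bond orders sum to 2 (valence 4) → 2 H
  atom 20: C, bond orders sum to 2 (valence 4) → 2 H
  atom 21: C, bond orders sum to 2 (valence 4) → 2 H
  atom 22: C, bond orders sum to 2 (valence 4) → 2 H
  atom 23: O, bond orders sum to 1 (valence 2) → 1 H
Totals → C:18, H:34, O:4, S:1.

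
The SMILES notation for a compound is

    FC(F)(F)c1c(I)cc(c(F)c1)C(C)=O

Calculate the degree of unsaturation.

5

Molecular formula: C9H5F4IO.
DoU = (2C + 2 + N − H − X) / 2, where X is the halogen count and O/S are ignored.
    = (2·9 + 2 + 0 − 5 − 5) / 2 = 10 / 2 = 5.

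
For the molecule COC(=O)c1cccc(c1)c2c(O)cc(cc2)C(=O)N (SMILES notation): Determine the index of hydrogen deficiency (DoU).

Molecular formula: C15H13NO4.
DoU = (2C + 2 + N − H − X) / 2, where X is the halogen count and O/S are ignored.
    = (2·15 + 2 + 1 − 13 − 0) / 2 = 20 / 2 = 10.

10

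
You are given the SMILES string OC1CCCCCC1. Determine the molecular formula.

C7H14O

Walk through each heavy atom and fill implicit hydrogens from standard valence (C 4, N 3, O 2, S 2, halogen 1):
  atom 1: O, bond orders sum to 1 (valence 2) → 1 H
  atom 2: C, bond orders sum to 3 (valence 4) → 1 H
  atom 3: C, bond orders sum to 2 (valence 4) → 2 H
  atom 4: C, bond orders sum to 2 (valence 4) → 2 H
  atom 5: C, bond orders sum to 2 (valence 4) → 2 H
  atom 6: C, bond orders sum to 2 (valence 4) → 2 H
  atom 7: C, bond orders sum to 2 (valence 4) → 2 H
  atom 8: C, bond orders sum to 2 (valence 4) → 2 H
Totals → C:7, H:14, O:1.
In Hill order: C7H14O.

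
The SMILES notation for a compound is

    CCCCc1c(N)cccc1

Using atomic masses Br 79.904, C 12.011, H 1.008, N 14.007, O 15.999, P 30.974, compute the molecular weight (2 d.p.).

First, the molecular formula is C10H15N (counting implicit H from valence).
  C: 10 × 12.011 = 120.110
  H: 15 × 1.008 = 15.120
  N: 1 × 14.007 = 14.007
Sum: 10×12.011 + 15×1.008 + 1×14.007 = 149.237 → 149.24 g/mol.

149.24 g/mol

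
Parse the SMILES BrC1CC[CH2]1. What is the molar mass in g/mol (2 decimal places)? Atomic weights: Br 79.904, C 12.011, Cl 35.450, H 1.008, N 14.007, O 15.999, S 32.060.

First, the molecular formula is C4H7Br (counting implicit H from valence).
  Br: 1 × 79.904 = 79.904
  C: 4 × 12.011 = 48.044
  H: 7 × 1.008 = 7.056
Sum: 1×79.904 + 4×12.011 + 7×1.008 = 135.004 → 135.00 g/mol.

135.00 g/mol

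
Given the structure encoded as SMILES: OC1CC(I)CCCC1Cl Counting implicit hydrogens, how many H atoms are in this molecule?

12

Walk through each heavy atom and fill implicit hydrogens from standard valence (C 4, N 3, O 2, S 2, halogen 1):
  atom 1: O, bond orders sum to 1 (valence 2) → 1 H
  atom 2: C, bond orders sum to 3 (valence 4) → 1 H
  atom 3: C, bond orders sum to 2 (valence 4) → 2 H
  atom 4: C, bond orders sum to 3 (valence 4) → 1 H
  atom 5: I (halogen, monovalent) → 0 H
  atom 6: C, bond orders sum to 2 (valence 4) → 2 H
  atom 7: C, bond orders sum to 2 (valence 4) → 2 H
  atom 8: C, bond orders sum to 2 (valence 4) → 2 H
  atom 9: C, bond orders sum to 3 (valence 4) → 1 H
  atom 10: Cl (halogen, monovalent) → 0 H
Total hydrogens: 12.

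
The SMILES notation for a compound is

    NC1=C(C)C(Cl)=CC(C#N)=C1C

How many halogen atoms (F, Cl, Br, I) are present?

1

Halogen atoms appear at heavy-atom position 6 (1×Cl).
Other groups present: 1 nitrile, 1 primary amine.
Halogen count: 1.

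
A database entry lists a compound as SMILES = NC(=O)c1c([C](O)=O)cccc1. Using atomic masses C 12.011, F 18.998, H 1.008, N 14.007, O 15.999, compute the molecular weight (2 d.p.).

First, the molecular formula is C8H7NO3 (counting implicit H from valence).
  C: 8 × 12.011 = 96.088
  H: 7 × 1.008 = 7.056
  N: 1 × 14.007 = 14.007
  O: 3 × 15.999 = 47.997
Sum: 8×12.011 + 7×1.008 + 1×14.007 + 3×15.999 = 165.148 → 165.15 g/mol.

165.15 g/mol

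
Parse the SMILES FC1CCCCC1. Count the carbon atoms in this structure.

6

Count every carbon token in the SMILES (each C, including those in ring-closure positions and inside branches).
Carbon count: 6.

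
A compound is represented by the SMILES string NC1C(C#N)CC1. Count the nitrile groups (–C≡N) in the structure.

1

The nitrile motif appears at heavy-atom position 4 in the SMILES.
Other groups present: 1 primary amine.
Nitrile count: 1.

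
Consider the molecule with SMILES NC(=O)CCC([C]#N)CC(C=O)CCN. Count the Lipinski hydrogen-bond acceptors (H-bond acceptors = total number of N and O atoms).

N atoms: 3; O atoms: 2.
Lipinski HBA = 3 + 2 = 5.

5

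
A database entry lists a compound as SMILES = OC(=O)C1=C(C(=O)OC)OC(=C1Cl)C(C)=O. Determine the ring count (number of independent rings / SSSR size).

In SMILES, each pair of matching ring-closure digits denotes one ring-closing bond; the number of such bonds equals the number of independent rings.
Ring-closure bonds here: 1.

1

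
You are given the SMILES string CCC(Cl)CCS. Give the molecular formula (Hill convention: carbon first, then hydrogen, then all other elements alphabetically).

C5H11ClS

Walk through each heavy atom and fill implicit hydrogens from standard valence (C 4, N 3, O 2, S 2, halogen 1):
  atom 1: C, bond orders sum to 1 (valence 4) → 3 H
  atom 2: C, bond orders sum to 2 (valence 4) → 2 H
  atom 3: C, bond orders sum to 3 (valence 4) → 1 H
  atom 4: Cl (halogen, monovalent) → 0 H
  atom 5: C, bond orders sum to 2 (valence 4) → 2 H
  atom 6: C, bond orders sum to 2 (valence 4) → 2 H
  atom 7: S, bond orders sum to 1 (valence 2) → 1 H
Totals → C:5, H:11, Cl:1, S:1.
In Hill order: C5H11ClS.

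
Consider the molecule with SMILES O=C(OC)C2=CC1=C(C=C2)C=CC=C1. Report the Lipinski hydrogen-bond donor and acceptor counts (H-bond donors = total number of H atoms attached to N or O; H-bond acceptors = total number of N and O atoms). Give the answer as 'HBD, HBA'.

0, 2

Donors: find every N or O and count the H atoms it carries.
  atom 1 (O): bond orders sum to 2 → 0 H
  atom 3 (O): bond orders sum to 2 → 0 H
Lipinski HBD = 0.
Acceptors: N atoms = 0, O atoms = 2 → HBA = 2.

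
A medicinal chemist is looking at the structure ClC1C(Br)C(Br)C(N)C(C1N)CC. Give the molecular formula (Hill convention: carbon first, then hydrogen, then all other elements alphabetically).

Walk through each heavy atom and fill implicit hydrogens from standard valence (C 4, N 3, O 2, S 2, halogen 1):
  atom 1: Cl (halogen, monovalent) → 0 H
  atom 2: C, bond orders sum to 3 (valence 4) → 1 H
  atom 3: C, bond orders sum to 3 (valence 4) → 1 H
  atom 4: Br (halogen, monovalent) → 0 H
  atom 5: C, bond orders sum to 3 (valence 4) → 1 H
  atom 6: Br (halogen, monovalent) → 0 H
  atom 7: C, bond orders sum to 3 (valence 4) → 1 H
  atom 8: N, bond orders sum to 1 (valence 3) → 2 H
  atom 9: C, bond orders sum to 3 (valence 4) → 1 H
  atom 10: C, bond orders sum to 3 (valence 4) → 1 H
  atom 11: N, bond orders sum to 1 (valence 3) → 2 H
  atom 12: C, bond orders sum to 2 (valence 4) → 2 H
  atom 13: C, bond orders sum to 1 (valence 4) → 3 H
Totals → C:8, H:15, Br:2, Cl:1, N:2.
In Hill order: C8H15Br2ClN2.

C8H15Br2ClN2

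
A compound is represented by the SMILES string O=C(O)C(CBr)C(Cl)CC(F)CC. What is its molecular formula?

C8H13BrClFO2

Walk through each heavy atom and fill implicit hydrogens from standard valence (C 4, N 3, O 2, S 2, halogen 1):
  atom 1: O, bond orders sum to 2 (valence 2) → 0 H
  atom 2: C, bond orders sum to 4 (valence 4) → 0 H
  atom 3: O, bond orders sum to 1 (valence 2) → 1 H
  atom 4: C, bond orders sum to 3 (valence 4) → 1 H
  atom 5: C, bond orders sum to 2 (valence 4) → 2 H
  atom 6: Br (halogen, monovalent) → 0 H
  atom 7: C, bond orders sum to 3 (valence 4) → 1 H
  atom 8: Cl (halogen, monovalent) → 0 H
  atom 9: C, bond orders sum to 2 (valence 4) → 2 H
  atom 10: C, bond orders sum to 3 (valence 4) → 1 H
  atom 11: F (halogen, monovalent) → 0 H
  atom 12: C, bond orders sum to 2 (valence 4) → 2 H
  atom 13: C, bond orders sum to 1 (valence 4) → 3 H
Totals → C:8, H:13, Br:1, Cl:1, F:1, O:2.
In Hill order: C8H13BrClFO2.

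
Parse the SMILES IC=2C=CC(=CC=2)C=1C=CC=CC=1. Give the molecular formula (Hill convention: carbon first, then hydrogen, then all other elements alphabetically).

C12H9I

Walk through each heavy atom and fill implicit hydrogens from standard valence (C 4, N 3, O 2, S 2, halogen 1):
  atom 1: I (halogen, monovalent) → 0 H
  atom 2: C, bond orders sum to 4 (valence 4) → 0 H
  atom 3: C, bond orders sum to 3 (valence 4) → 1 H
  atom 4: C, bond orders sum to 3 (valence 4) → 1 H
  atom 5: C, bond orders sum to 4 (valence 4) → 0 H
  atom 6: C, bond orders sum to 3 (valence 4) → 1 H
  atom 7: C, bond orders sum to 3 (valence 4) → 1 H
  atom 8: C, bond orders sum to 4 (valence 4) → 0 H
  atom 9: C, bond orders sum to 3 (valence 4) → 1 H
  atom 10: C, bond orders sum to 3 (valence 4) → 1 H
  atom 11: C, bond orders sum to 3 (valence 4) → 1 H
  atom 12: C, bond orders sum to 3 (valence 4) → 1 H
  atom 13: C, bond orders sum to 3 (valence 4) → 1 H
Totals → C:12, H:9, I:1.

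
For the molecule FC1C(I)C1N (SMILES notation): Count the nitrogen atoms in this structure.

Scan the SMILES for N atoms (remember two-letter symbols like Cl and Br are single atoms).
Nitrogen count: 1.

1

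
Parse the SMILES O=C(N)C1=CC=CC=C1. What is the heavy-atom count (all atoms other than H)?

Every atom symbol written in the SMILES (organic subset) is one heavy atom; implicit H are not written.
Heavy atoms by element → C:7, N:1, O:1.
Total: 9.

9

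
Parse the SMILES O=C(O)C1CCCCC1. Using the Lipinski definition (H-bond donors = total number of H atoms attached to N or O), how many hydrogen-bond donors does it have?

Donors: find every N or O and count the H atoms it carries.
  atom 1 (O): bond orders sum to 2 → 0 H
  atom 3 (O): bond orders sum to 1 → 1 H
Lipinski HBD = 1.

1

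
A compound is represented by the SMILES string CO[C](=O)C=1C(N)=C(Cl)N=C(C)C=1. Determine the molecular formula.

Walk through each heavy atom and fill implicit hydrogens from standard valence (C 4, N 3, O 2, S 2, halogen 1):
  atom 1: C, bond orders sum to 1 (valence 4) → 3 H
  atom 2: O, bond orders sum to 2 (valence 2) → 0 H
  atom 3: C with explicit H count 0
  atom 4: O, bond orders sum to 2 (valence 2) → 0 H
  atom 5: C, bond orders sum to 4 (valence 4) → 0 H
  atom 6: C, bond orders sum to 4 (valence 4) → 0 H
  atom 7: N, bond orders sum to 1 (valence 3) → 2 H
  atom 8: C, bond orders sum to 4 (valence 4) → 0 H
  atom 9: Cl (halogen, monovalent) → 0 H
  atom 10: N, bond orders sum to 3 (valence 3) → 0 H
  atom 11: C, bond orders sum to 4 (valence 4) → 0 H
  atom 12: C, bond orders sum to 1 (valence 4) → 3 H
  atom 13: C, bond orders sum to 3 (valence 4) → 1 H
Totals → C:8, H:9, Cl:1, N:2, O:2.

C8H9ClN2O2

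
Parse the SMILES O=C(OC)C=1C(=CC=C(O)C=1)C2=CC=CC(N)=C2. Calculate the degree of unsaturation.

Degree of unsaturation = (number of rings) + (number of π bonds).
Ring closures in the SMILES: 2.
π bonds: 7 double bonds (each 1 DoU) → 7 DoU from unsaturation.
Total DoU = 2 + 7 = 9.

9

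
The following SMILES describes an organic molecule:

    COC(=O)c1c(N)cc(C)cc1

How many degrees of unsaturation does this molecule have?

Molecular formula: C9H11NO2.
DoU = (2C + 2 + N − H − X) / 2, where X is the halogen count and O/S are ignored.
    = (2·9 + 2 + 1 − 11 − 0) / 2 = 10 / 2 = 5.

5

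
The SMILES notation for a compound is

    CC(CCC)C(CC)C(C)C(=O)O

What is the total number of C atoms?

11

Count every carbon token in the SMILES (each C, including those in ring-closure positions and inside branches).
Carbon count: 11.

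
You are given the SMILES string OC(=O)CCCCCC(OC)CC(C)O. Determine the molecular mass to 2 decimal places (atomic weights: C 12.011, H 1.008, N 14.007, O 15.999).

218.29 g/mol

First, the molecular formula is C11H22O4 (counting implicit H from valence).
  C: 11 × 12.011 = 132.121
  H: 22 × 1.008 = 22.176
  O: 4 × 15.999 = 63.996
Sum: 11×12.011 + 22×1.008 + 4×15.999 = 218.293 → 218.29 g/mol.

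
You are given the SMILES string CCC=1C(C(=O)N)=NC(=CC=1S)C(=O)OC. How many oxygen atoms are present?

3

Scan the SMILES for O atoms (remember two-letter symbols like Cl and Br are single atoms).
Oxygen count: 3.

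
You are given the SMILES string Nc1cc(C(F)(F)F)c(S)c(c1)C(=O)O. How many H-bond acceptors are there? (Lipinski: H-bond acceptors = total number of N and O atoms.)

N atoms: 1; O atoms: 2.
Lipinski HBA = 1 + 2 = 3.

3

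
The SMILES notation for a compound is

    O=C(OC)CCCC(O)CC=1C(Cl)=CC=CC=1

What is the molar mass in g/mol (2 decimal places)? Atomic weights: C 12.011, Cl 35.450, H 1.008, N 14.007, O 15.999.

First, the molecular formula is C13H17ClO3 (counting implicit H from valence).
  C: 13 × 12.011 = 156.143
  Cl: 1 × 35.450 = 35.450
  H: 17 × 1.008 = 17.136
  O: 3 × 15.999 = 47.997
Sum: 13×12.011 + 1×35.450 + 17×1.008 + 3×15.999 = 256.726 → 256.73 g/mol.

256.73 g/mol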